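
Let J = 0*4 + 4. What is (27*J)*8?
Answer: 864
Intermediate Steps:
J = 4 (J = 0 + 4 = 4)
(27*J)*8 = (27*4)*8 = 108*8 = 864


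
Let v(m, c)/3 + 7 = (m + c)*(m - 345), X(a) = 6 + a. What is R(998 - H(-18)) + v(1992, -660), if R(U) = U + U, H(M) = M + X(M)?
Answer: 6583447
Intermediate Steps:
H(M) = 6 + 2*M (H(M) = M + (6 + M) = 6 + 2*M)
v(m, c) = -21 + 3*(-345 + m)*(c + m) (v(m, c) = -21 + 3*((m + c)*(m - 345)) = -21 + 3*((c + m)*(-345 + m)) = -21 + 3*((-345 + m)*(c + m)) = -21 + 3*(-345 + m)*(c + m))
R(U) = 2*U
R(998 - H(-18)) + v(1992, -660) = 2*(998 - (6 + 2*(-18))) + (-21 - 1035*(-660) - 1035*1992 + 3*1992² + 3*(-660)*1992) = 2*(998 - (6 - 36)) + (-21 + 683100 - 2061720 + 3*3968064 - 3944160) = 2*(998 - 1*(-30)) + (-21 + 683100 - 2061720 + 11904192 - 3944160) = 2*(998 + 30) + 6581391 = 2*1028 + 6581391 = 2056 + 6581391 = 6583447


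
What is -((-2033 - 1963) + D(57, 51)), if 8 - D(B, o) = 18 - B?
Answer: 3949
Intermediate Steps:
D(B, o) = -10 + B (D(B, o) = 8 - (18 - B) = 8 + (-18 + B) = -10 + B)
-((-2033 - 1963) + D(57, 51)) = -((-2033 - 1963) + (-10 + 57)) = -(-3996 + 47) = -1*(-3949) = 3949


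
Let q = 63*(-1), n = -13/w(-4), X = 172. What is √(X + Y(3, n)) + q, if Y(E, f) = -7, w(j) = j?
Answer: -63 + √165 ≈ -50.155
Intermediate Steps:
n = 13/4 (n = -13/(-4) = -13*(-¼) = 13/4 ≈ 3.2500)
q = -63
√(X + Y(3, n)) + q = √(172 - 7) - 63 = √165 - 63 = -63 + √165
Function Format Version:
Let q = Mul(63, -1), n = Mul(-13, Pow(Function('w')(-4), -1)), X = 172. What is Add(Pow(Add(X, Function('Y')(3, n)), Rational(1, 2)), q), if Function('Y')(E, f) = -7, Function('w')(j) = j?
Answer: Add(-63, Pow(165, Rational(1, 2))) ≈ -50.155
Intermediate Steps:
n = Rational(13, 4) (n = Mul(-13, Pow(-4, -1)) = Mul(-13, Rational(-1, 4)) = Rational(13, 4) ≈ 3.2500)
q = -63
Add(Pow(Add(X, Function('Y')(3, n)), Rational(1, 2)), q) = Add(Pow(Add(172, -7), Rational(1, 2)), -63) = Add(Pow(165, Rational(1, 2)), -63) = Add(-63, Pow(165, Rational(1, 2)))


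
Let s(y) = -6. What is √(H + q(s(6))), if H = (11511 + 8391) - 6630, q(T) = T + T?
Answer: 2*√3315 ≈ 115.15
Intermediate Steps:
q(T) = 2*T
H = 13272 (H = 19902 - 6630 = 13272)
√(H + q(s(6))) = √(13272 + 2*(-6)) = √(13272 - 12) = √13260 = 2*√3315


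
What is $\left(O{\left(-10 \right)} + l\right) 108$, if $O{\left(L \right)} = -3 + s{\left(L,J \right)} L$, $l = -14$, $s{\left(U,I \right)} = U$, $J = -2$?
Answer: $8964$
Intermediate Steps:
$O{\left(L \right)} = -3 + L^{2}$ ($O{\left(L \right)} = -3 + L L = -3 + L^{2}$)
$\left(O{\left(-10 \right)} + l\right) 108 = \left(\left(-3 + \left(-10\right)^{2}\right) - 14\right) 108 = \left(\left(-3 + 100\right) - 14\right) 108 = \left(97 - 14\right) 108 = 83 \cdot 108 = 8964$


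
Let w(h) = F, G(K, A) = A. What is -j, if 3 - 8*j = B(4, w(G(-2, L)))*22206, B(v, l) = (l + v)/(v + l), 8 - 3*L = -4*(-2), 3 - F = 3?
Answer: 22203/8 ≈ 2775.4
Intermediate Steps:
F = 0 (F = 3 - 1*3 = 3 - 3 = 0)
L = 0 (L = 8/3 - (-4)*(-2)/3 = 8/3 - 1/3*8 = 8/3 - 8/3 = 0)
w(h) = 0
B(v, l) = 1 (B(v, l) = (l + v)/(l + v) = 1)
j = -22203/8 (j = 3/8 - 22206/8 = 3/8 - 1/8*22206 = 3/8 - 11103/4 = -22203/8 ≈ -2775.4)
-j = -1*(-22203/8) = 22203/8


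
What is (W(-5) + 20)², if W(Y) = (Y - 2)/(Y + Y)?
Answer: 42849/100 ≈ 428.49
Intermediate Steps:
W(Y) = (-2 + Y)/(2*Y) (W(Y) = (-2 + Y)/((2*Y)) = (-2 + Y)*(1/(2*Y)) = (-2 + Y)/(2*Y))
(W(-5) + 20)² = ((½)*(-2 - 5)/(-5) + 20)² = ((½)*(-⅕)*(-7) + 20)² = (7/10 + 20)² = (207/10)² = 42849/100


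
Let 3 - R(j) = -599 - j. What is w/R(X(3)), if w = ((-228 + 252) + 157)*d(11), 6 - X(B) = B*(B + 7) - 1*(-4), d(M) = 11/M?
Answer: 181/574 ≈ 0.31533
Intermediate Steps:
X(B) = 2 - B*(7 + B) (X(B) = 6 - (B*(B + 7) - 1*(-4)) = 6 - (B*(7 + B) + 4) = 6 - (4 + B*(7 + B)) = 6 + (-4 - B*(7 + B)) = 2 - B*(7 + B))
R(j) = 602 + j (R(j) = 3 - (-599 - j) = 3 + (599 + j) = 602 + j)
w = 181 (w = ((-228 + 252) + 157)*(11/11) = (24 + 157)*(11*(1/11)) = 181*1 = 181)
w/R(X(3)) = 181/(602 + (2 - 1*3² - 7*3)) = 181/(602 + (2 - 1*9 - 21)) = 181/(602 + (2 - 9 - 21)) = 181/(602 - 28) = 181/574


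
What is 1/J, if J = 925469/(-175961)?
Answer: -175961/925469 ≈ -0.19013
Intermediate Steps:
J = -925469/175961 (J = 925469*(-1/175961) = -925469/175961 ≈ -5.2595)
1/J = 1/(-925469/175961) = -175961/925469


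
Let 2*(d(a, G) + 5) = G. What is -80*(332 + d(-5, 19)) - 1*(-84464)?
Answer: 57544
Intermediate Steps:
d(a, G) = -5 + G/2
-80*(332 + d(-5, 19)) - 1*(-84464) = -80*(332 + (-5 + (½)*19)) - 1*(-84464) = -80*(332 + (-5 + 19/2)) + 84464 = -80*(332 + 9/2) + 84464 = -80*673/2 + 84464 = -26920 + 84464 = 57544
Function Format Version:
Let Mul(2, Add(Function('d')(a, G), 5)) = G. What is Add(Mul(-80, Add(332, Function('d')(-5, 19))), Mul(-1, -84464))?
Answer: 57544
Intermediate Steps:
Function('d')(a, G) = Add(-5, Mul(Rational(1, 2), G))
Add(Mul(-80, Add(332, Function('d')(-5, 19))), Mul(-1, -84464)) = Add(Mul(-80, Add(332, Add(-5, Mul(Rational(1, 2), 19)))), Mul(-1, -84464)) = Add(Mul(-80, Add(332, Add(-5, Rational(19, 2)))), 84464) = Add(Mul(-80, Add(332, Rational(9, 2))), 84464) = Add(Mul(-80, Rational(673, 2)), 84464) = Add(-26920, 84464) = 57544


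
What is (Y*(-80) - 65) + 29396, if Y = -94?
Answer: 36851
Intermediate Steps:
(Y*(-80) - 65) + 29396 = (-94*(-80) - 65) + 29396 = (7520 - 65) + 29396 = 7455 + 29396 = 36851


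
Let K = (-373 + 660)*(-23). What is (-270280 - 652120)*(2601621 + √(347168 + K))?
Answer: -2399735210400 - 922400*√340567 ≈ -2.4003e+12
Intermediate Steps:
K = -6601 (K = 287*(-23) = -6601)
(-270280 - 652120)*(2601621 + √(347168 + K)) = (-270280 - 652120)*(2601621 + √(347168 - 6601)) = -922400*(2601621 + √340567) = -2399735210400 - 922400*√340567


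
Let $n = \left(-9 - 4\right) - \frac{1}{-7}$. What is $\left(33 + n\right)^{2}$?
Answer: $\frac{19881}{49} \approx 405.73$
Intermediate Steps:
$n = - \frac{90}{7}$ ($n = -13 - - \frac{1}{7} = -13 + \frac{1}{7} = - \frac{90}{7} \approx -12.857$)
$\left(33 + n\right)^{2} = \left(33 - \frac{90}{7}\right)^{2} = \left(\frac{141}{7}\right)^{2} = \frac{19881}{49}$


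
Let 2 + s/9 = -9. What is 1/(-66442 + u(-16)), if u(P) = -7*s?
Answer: -1/65749 ≈ -1.5209e-5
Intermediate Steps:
s = -99 (s = -18 + 9*(-9) = -18 - 81 = -99)
u(P) = 693 (u(P) = -7*(-99) = 693)
1/(-66442 + u(-16)) = 1/(-66442 + 693) = 1/(-65749) = -1/65749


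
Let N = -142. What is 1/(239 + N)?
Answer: 1/97 ≈ 0.010309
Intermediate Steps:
1/(239 + N) = 1/(239 - 142) = 1/97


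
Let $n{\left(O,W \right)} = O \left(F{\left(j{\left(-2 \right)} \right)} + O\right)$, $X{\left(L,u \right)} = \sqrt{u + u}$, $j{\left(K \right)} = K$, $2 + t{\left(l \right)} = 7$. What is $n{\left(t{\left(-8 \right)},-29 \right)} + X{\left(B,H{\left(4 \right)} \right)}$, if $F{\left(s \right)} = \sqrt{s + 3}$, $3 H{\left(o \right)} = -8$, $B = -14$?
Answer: $30 + \frac{4 i \sqrt{3}}{3} \approx 30.0 + 2.3094 i$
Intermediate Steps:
$H{\left(o \right)} = - \frac{8}{3}$ ($H{\left(o \right)} = \frac{1}{3} \left(-8\right) = - \frac{8}{3}$)
$t{\left(l \right)} = 5$ ($t{\left(l \right)} = -2 + 7 = 5$)
$F{\left(s \right)} = \sqrt{3 + s}$
$X{\left(L,u \right)} = \sqrt{2} \sqrt{u}$ ($X{\left(L,u \right)} = \sqrt{2 u} = \sqrt{2} \sqrt{u}$)
$n{\left(O,W \right)} = O \left(1 + O\right)$ ($n{\left(O,W \right)} = O \left(\sqrt{3 - 2} + O\right) = O \left(\sqrt{1} + O\right) = O \left(1 + O\right)$)
$n{\left(t{\left(-8 \right)},-29 \right)} + X{\left(B,H{\left(4 \right)} \right)} = 5 \left(1 + 5\right) + \sqrt{2} \sqrt{- \frac{8}{3}} = 5 \cdot 6 + \sqrt{2} \frac{2 i \sqrt{6}}{3} = 30 + \frac{4 i \sqrt{3}}{3}$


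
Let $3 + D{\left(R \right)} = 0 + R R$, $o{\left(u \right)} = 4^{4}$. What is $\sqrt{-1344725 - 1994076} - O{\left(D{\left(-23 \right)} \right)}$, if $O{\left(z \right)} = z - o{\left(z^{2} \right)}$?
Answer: $-270 + i \sqrt{3338801} \approx -270.0 + 1827.2 i$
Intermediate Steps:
$o{\left(u \right)} = 256$
$D{\left(R \right)} = -3 + R^{2}$ ($D{\left(R \right)} = -3 + \left(0 + R R\right) = -3 + \left(0 + R^{2}\right) = -3 + R^{2}$)
$O{\left(z \right)} = -256 + z$ ($O{\left(z \right)} = z - 256 = -256 + z$)
$\sqrt{-1344725 - 1994076} - O{\left(D{\left(-23 \right)} \right)} = \sqrt{-1344725 - 1994076} - \left(-256 - \left(3 - \left(-23\right)^{2}\right)\right) = \sqrt{-3338801} - \left(-256 + \left(-3 + 529\right)\right) = i \sqrt{3338801} - \left(-256 + 526\right) = i \sqrt{3338801} - 270 = -270 + i \sqrt{3338801}$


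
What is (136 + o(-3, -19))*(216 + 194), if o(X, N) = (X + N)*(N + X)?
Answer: 254200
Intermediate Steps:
o(X, N) = (N + X)**2 (o(X, N) = (N + X)*(N + X) = (N + X)**2)
(136 + o(-3, -19))*(216 + 194) = (136 + (-19 - 3)**2)*(216 + 194) = (136 + (-22)**2)*410 = (136 + 484)*410 = 620*410 = 254200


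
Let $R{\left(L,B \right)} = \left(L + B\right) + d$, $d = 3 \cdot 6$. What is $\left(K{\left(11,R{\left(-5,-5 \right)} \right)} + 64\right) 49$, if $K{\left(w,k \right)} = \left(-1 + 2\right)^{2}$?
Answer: $3185$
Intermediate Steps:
$d = 18$
$R{\left(L,B \right)} = 18 + B + L$ ($R{\left(L,B \right)} = \left(L + B\right) + 18 = \left(B + L\right) + 18 = 18 + B + L$)
$K{\left(w,k \right)} = 1$ ($K{\left(w,k \right)} = 1^{2} = 1$)
$\left(K{\left(11,R{\left(-5,-5 \right)} \right)} + 64\right) 49 = \left(1 + 64\right) 49 = 65 \cdot 49 = 3185$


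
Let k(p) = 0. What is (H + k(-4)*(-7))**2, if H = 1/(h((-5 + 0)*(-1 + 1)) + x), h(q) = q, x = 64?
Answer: 1/4096 ≈ 0.00024414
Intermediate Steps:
H = 1/64 (H = 1/((-5 + 0)*(-1 + 1) + 64) = 1/(-5*0 + 64) = 1/(0 + 64) = 1/64 ≈ 0.015625)
(H + k(-4)*(-7))**2 = (1/64 + 0*(-7))**2 = (1/64 + 0)**2 = (1/64)**2 = 1/4096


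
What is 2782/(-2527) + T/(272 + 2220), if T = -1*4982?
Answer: -1394447/449806 ≈ -3.1001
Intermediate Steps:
T = -4982
2782/(-2527) + T/(272 + 2220) = 2782/(-2527) - 4982/(272 + 2220) = 2782*(-1/2527) - 4982/2492 = -2782/2527 - 4982*1/2492 = -2782/2527 - 2491/1246 = -1394447/449806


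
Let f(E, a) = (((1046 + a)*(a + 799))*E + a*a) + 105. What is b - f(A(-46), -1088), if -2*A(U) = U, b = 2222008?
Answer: 758985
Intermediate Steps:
A(U) = -U/2
f(E, a) = 105 + a² + E*(799 + a)*(1046 + a) (f(E, a) = (((1046 + a)*(799 + a))*E + a²) + 105 = (((799 + a)*(1046 + a))*E + a²) + 105 = (E*(799 + a)*(1046 + a) + a²) + 105 = (a² + E*(799 + a)*(1046 + a)) + 105 = 105 + a² + E*(799 + a)*(1046 + a))
b - f(A(-46), -1088) = 2222008 - (105 + (-1088)² + 835754*(-½*(-46)) - ½*(-46)*(-1088)² + 1845*(-½*(-46))*(-1088)) = 2222008 - (105 + 1183744 + 835754*23 + 23*1183744 + 1845*23*(-1088)) = 2222008 - (105 + 1183744 + 19222342 + 27226112 - 46169280) = 2222008 - 1*1463023 = 2222008 - 1463023 = 758985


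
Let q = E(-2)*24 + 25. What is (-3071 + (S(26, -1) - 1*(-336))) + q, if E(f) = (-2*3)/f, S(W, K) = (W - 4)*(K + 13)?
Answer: -2374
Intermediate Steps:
S(W, K) = (-4 + W)*(13 + K)
E(f) = -6/f
q = 97 (q = -6/(-2)*24 + 25 = -6*(-½)*24 + 25 = 3*24 + 25 = 72 + 25 = 97)
(-3071 + (S(26, -1) - 1*(-336))) + q = (-3071 + ((-52 - 4*(-1) + 13*26 - 1*26) - 1*(-336))) + 97 = (-3071 + ((-52 + 4 + 338 - 26) + 336)) + 97 = (-3071 + (264 + 336)) + 97 = (-3071 + 600) + 97 = -2471 + 97 = -2374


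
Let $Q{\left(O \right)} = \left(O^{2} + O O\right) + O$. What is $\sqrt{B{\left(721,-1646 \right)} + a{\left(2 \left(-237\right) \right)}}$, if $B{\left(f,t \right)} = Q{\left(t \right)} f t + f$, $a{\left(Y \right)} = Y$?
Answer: $11 i \sqrt{53129709149} \approx 2.5355 \cdot 10^{6} i$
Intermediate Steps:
$Q{\left(O \right)} = O + 2 O^{2}$ ($Q{\left(O \right)} = \left(O^{2} + O^{2}\right) + O = 2 O^{2} + O = O + 2 O^{2}$)
$B{\left(f,t \right)} = f + f t^{2} \left(1 + 2 t\right)$ ($B{\left(f,t \right)} = t \left(1 + 2 t\right) f t + f = f t \left(1 + 2 t\right) t + f = f t^{2} \left(1 + 2 t\right) + f = f + f t^{2} \left(1 + 2 t\right)$)
$\sqrt{B{\left(721,-1646 \right)} + a{\left(2 \left(-237\right) \right)}} = \sqrt{721 \left(1 + \left(-1646\right)^{2} \left(1 + 2 \left(-1646\right)\right)\right) + 2 \left(-237\right)} = \sqrt{721 \left(1 + 2709316 \left(1 - 3292\right)\right) - 474} = \sqrt{721 \left(1 + 2709316 \left(-3291\right)\right) - 474} = \sqrt{721 \left(1 - 8916358956\right) - 474} = \sqrt{721 \left(-8916358955\right) - 474} = \sqrt{-6428694806555 - 474} = \sqrt{-6428694807029} = 11 i \sqrt{53129709149}$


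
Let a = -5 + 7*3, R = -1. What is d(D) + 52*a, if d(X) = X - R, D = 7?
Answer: 840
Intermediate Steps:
a = 16 (a = -5 + 21 = 16)
d(X) = 1 + X (d(X) = X - 1*(-1) = X + 1 = 1 + X)
d(D) + 52*a = (1 + 7) + 52*16 = 8 + 832 = 840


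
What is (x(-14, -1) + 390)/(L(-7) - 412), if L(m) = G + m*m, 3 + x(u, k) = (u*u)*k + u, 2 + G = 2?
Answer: -59/121 ≈ -0.48760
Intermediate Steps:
G = 0 (G = -2 + 2 = 0)
x(u, k) = -3 + u + k*u² (x(u, k) = -3 + ((u*u)*k + u) = -3 + (u²*k + u) = -3 + (k*u² + u) = -3 + (u + k*u²) = -3 + u + k*u²)
L(m) = m² (L(m) = 0 + m*m = 0 + m² = m²)
(x(-14, -1) + 390)/(L(-7) - 412) = ((-3 - 14 - 1*(-14)²) + 390)/((-7)² - 412) = ((-3 - 14 - 1*196) + 390)/(49 - 412) = ((-3 - 14 - 196) + 390)/(-363) = (-213 + 390)*(-1/363) = 177*(-1/363) = -59/121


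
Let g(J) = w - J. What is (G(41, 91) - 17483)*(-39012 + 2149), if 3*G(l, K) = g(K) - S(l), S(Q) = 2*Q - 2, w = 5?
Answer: 1939546745/3 ≈ 6.4652e+8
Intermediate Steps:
S(Q) = -2 + 2*Q
g(J) = 5 - J
G(l, K) = 7/3 - 2*l/3 - K/3 (G(l, K) = ((5 - K) - (-2 + 2*l))/3 = ((5 - K) + (2 - 2*l))/3 = (7 - K - 2*l)/3 = 7/3 - 2*l/3 - K/3)
(G(41, 91) - 17483)*(-39012 + 2149) = ((7/3 - ⅔*41 - ⅓*91) - 17483)*(-39012 + 2149) = ((7/3 - 82/3 - 91/3) - 17483)*(-36863) = (-166/3 - 17483)*(-36863) = -52615/3*(-36863) = 1939546745/3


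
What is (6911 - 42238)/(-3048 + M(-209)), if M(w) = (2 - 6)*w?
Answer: 35327/2212 ≈ 15.971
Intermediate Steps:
M(w) = -4*w
(6911 - 42238)/(-3048 + M(-209)) = (6911 - 42238)/(-3048 - 4*(-209)) = -35327/(-3048 + 836) = -35327/(-2212) = -35327*(-1/2212) = 35327/2212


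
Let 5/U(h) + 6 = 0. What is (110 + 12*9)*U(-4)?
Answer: -545/3 ≈ -181.67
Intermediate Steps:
U(h) = -⅚ (U(h) = 5/(-6 + 0) = 5/(-6) = 5*(-⅙) = -⅚)
(110 + 12*9)*U(-4) = (110 + 12*9)*(-⅚) = (110 + 108)*(-⅚) = 218*(-⅚) = -545/3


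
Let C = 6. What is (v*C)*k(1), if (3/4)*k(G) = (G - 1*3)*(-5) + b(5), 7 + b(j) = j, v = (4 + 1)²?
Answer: 1600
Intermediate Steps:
v = 25 (v = 5² = 25)
b(j) = -7 + j
k(G) = 52/3 - 20*G/3 (k(G) = 4*((G - 1*3)*(-5) + (-7 + 5))/3 = 4*((G - 3)*(-5) - 2)/3 = 4*((-3 + G)*(-5) - 2)/3 = 4*((15 - 5*G) - 2)/3 = 4*(13 - 5*G)/3 = 52/3 - 20*G/3)
(v*C)*k(1) = (25*6)*(52/3 - 20/3*1) = 150*(52/3 - 20/3) = 150*(32/3) = 1600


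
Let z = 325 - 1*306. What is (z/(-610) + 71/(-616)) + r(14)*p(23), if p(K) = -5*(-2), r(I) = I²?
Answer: 368217293/187880 ≈ 1959.9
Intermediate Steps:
z = 19 (z = 325 - 306 = 19)
p(K) = 10
(z/(-610) + 71/(-616)) + r(14)*p(23) = (19/(-610) + 71/(-616)) + 14²*10 = (19*(-1/610) + 71*(-1/616)) + 196*10 = (-19/610 - 71/616) + 1960 = -27507/187880 + 1960 = 368217293/187880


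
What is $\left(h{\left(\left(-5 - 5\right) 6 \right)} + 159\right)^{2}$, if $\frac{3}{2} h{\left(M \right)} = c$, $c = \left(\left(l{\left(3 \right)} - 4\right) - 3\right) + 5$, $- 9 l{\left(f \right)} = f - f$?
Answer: $\frac{223729}{9} \approx 24859.0$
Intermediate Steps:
$l{\left(f \right)} = 0$ ($l{\left(f \right)} = - \frac{f - f}{9} = \left(- \frac{1}{9}\right) 0 = 0$)
$c = -2$ ($c = \left(\left(0 - 4\right) - 3\right) + 5 = \left(-4 - 3\right) + 5 = -7 + 5 = -2$)
$h{\left(M \right)} = - \frac{4}{3}$ ($h{\left(M \right)} = \frac{2}{3} \left(-2\right) = - \frac{4}{3}$)
$\left(h{\left(\left(-5 - 5\right) 6 \right)} + 159\right)^{2} = \left(- \frac{4}{3} + 159\right)^{2} = \left(\frac{473}{3}\right)^{2} = \frac{223729}{9}$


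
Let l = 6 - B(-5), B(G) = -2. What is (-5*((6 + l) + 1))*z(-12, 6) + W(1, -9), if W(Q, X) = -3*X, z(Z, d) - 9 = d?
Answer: -1098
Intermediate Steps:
z(Z, d) = 9 + d
l = 8 (l = 6 - 1*(-2) = 6 + 2 = 8)
(-5*((6 + l) + 1))*z(-12, 6) + W(1, -9) = (-5*((6 + 8) + 1))*(9 + 6) - 3*(-9) = -5*(14 + 1)*15 + 27 = -5*15*15 + 27 = -75*15 + 27 = -1125 + 27 = -1098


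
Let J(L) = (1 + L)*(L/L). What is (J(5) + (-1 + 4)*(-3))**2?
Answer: 9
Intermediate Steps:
J(L) = 1 + L (J(L) = (1 + L)*1 = 1 + L)
(J(5) + (-1 + 4)*(-3))**2 = ((1 + 5) + (-1 + 4)*(-3))**2 = (6 + 3*(-3))**2 = (6 - 9)**2 = (-3)**2 = 9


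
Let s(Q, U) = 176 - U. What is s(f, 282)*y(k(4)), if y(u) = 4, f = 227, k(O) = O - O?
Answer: -424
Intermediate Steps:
k(O) = 0
s(f, 282)*y(k(4)) = (176 - 1*282)*4 = (176 - 282)*4 = -106*4 = -424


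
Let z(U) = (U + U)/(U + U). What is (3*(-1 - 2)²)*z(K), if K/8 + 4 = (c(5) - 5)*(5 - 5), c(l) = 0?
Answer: 27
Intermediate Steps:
K = -32 (K = -32 + 8*((0 - 5)*(5 - 5)) = -32 + 8*(-5*0) = -32 + 8*0 = -32 + 0 = -32)
z(U) = 1 (z(U) = (2*U)/((2*U)) = (2*U)*(1/(2*U)) = 1)
(3*(-1 - 2)²)*z(K) = (3*(-1 - 2)²)*1 = (3*(-3)²)*1 = (3*9)*1 = 27*1 = 27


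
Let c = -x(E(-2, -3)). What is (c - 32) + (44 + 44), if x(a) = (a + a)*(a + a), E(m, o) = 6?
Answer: -88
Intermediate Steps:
x(a) = 4*a**2 (x(a) = (2*a)*(2*a) = 4*a**2)
c = -144 (c = -4*6**2 = -4*36 = -1*144 = -144)
(c - 32) + (44 + 44) = (-144 - 32) + (44 + 44) = -176 + 88 = -88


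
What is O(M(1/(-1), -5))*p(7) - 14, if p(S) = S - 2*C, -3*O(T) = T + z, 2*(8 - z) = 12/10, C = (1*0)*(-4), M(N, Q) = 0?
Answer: -469/15 ≈ -31.267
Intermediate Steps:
C = 0 (C = 0*(-4) = 0)
z = 37/5 (z = 8 - 6/10 = 8 - ½*6/5 = 8 - ⅗ = 37/5 ≈ 7.4000)
O(T) = -37/15 - T/3 (O(T) = -(T + 37/5)/3 = -(37/5 + T)/3 = -37/15 - T/3)
p(S) = S (p(S) = S - 2*0 = S + 0 = S)
O(M(1/(-1), -5))*p(7) - 14 = (-37/15 - ⅓*0)*7 - 14 = (-37/15 + 0)*7 - 14 = -37/15*7 - 14 = -259/15 - 14 = -469/15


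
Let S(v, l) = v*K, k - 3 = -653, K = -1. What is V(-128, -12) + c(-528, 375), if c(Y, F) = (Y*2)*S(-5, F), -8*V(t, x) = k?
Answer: -20795/4 ≈ -5198.8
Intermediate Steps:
k = -650 (k = 3 - 653 = -650)
S(v, l) = -v (S(v, l) = v*(-1) = -v)
V(t, x) = 325/4 (V(t, x) = -⅛*(-650) = 325/4)
c(Y, F) = 10*Y (c(Y, F) = (Y*2)*(-1*(-5)) = (2*Y)*5 = 10*Y)
V(-128, -12) + c(-528, 375) = 325/4 + 10*(-528) = 325/4 - 5280 = -20795/4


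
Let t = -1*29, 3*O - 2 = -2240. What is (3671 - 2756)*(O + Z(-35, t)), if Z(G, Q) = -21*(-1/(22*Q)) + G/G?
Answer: -434927865/638 ≈ -6.8171e+5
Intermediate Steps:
O = -746 (O = 2/3 + (1/3)*(-2240) = 2/3 - 2240/3 = -746)
t = -29
Z(G, Q) = 1 + 21/(22*Q) (Z(G, Q) = -(-21)/(22*Q) + 1 = 21/(22*Q) + 1 = 1 + 21/(22*Q))
(3671 - 2756)*(O + Z(-35, t)) = (3671 - 2756)*(-746 + (21/22 - 29)/(-29)) = 915*(-746 - 1/29*(-617/22)) = 915*(-746 + 617/638) = 915*(-475331/638) = -434927865/638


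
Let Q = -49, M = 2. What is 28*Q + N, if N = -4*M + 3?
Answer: -1377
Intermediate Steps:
N = -5 (N = -4*2 + 3 = -8 + 3 = -5)
28*Q + N = 28*(-49) - 5 = -1372 - 5 = -1377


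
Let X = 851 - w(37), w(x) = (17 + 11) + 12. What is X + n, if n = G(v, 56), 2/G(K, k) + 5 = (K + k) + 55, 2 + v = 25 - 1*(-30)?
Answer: 128951/159 ≈ 811.01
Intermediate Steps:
v = 53 (v = -2 + (25 - 1*(-30)) = -2 + (25 + 30) = -2 + 55 = 53)
w(x) = 40 (w(x) = 28 + 12 = 40)
G(K, k) = 2/(50 + K + k) (G(K, k) = 2/(-5 + ((K + k) + 55)) = 2/(-5 + (55 + K + k)) = 2/(50 + K + k))
n = 2/159 (n = 2/(50 + 53 + 56) = 2/159 ≈ 0.012579)
X = 811 (X = 851 - 1*40 = 851 - 40 = 811)
X + n = 811 + 2/159 = 128951/159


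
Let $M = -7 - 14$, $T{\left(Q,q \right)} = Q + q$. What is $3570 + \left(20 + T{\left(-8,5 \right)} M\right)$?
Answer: $3653$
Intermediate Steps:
$M = -21$
$3570 + \left(20 + T{\left(-8,5 \right)} M\right) = 3570 + \left(20 + \left(-8 + 5\right) \left(-21\right)\right) = 3570 + \left(20 - -63\right) = 3570 + \left(20 + 63\right) = 3570 + 83 = 3653$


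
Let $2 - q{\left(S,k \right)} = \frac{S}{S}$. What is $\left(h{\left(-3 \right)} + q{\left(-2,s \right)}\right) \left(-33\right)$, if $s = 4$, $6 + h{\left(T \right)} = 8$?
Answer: $-99$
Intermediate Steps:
$h{\left(T \right)} = 2$ ($h{\left(T \right)} = -6 + 8 = 2$)
$q{\left(S,k \right)} = 1$ ($q{\left(S,k \right)} = 2 - \frac{S}{S} = 2 - 1 = 1$)
$\left(h{\left(-3 \right)} + q{\left(-2,s \right)}\right) \left(-33\right) = \left(2 + 1\right) \left(-33\right) = 3 \left(-33\right) = -99$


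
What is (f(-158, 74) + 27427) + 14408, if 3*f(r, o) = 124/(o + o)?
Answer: 4643716/111 ≈ 41835.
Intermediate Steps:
f(r, o) = 62/(3*o) (f(r, o) = (124/(o + o))/3 = (124/((2*o)))/3 = (124*(1/(2*o)))/3 = (62/o)/3 = 62/(3*o))
(f(-158, 74) + 27427) + 14408 = ((62/3)/74 + 27427) + 14408 = ((62/3)*(1/74) + 27427) + 14408 = (31/111 + 27427) + 14408 = 3044428/111 + 14408 = 4643716/111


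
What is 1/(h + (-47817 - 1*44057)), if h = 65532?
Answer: -1/26342 ≈ -3.7962e-5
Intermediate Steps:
1/(h + (-47817 - 1*44057)) = 1/(65532 + (-47817 - 1*44057)) = 1/(65532 + (-47817 - 44057)) = 1/(65532 - 91874) = 1/(-26342) = -1/26342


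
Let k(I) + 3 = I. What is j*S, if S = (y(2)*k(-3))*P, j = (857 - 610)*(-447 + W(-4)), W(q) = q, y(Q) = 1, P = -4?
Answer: -2673528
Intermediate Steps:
k(I) = -3 + I
j = -111397 (j = (857 - 610)*(-447 - 4) = 247*(-451) = -111397)
S = 24 (S = (1*(-3 - 3))*(-4) = (1*(-6))*(-4) = -6*(-4) = 24)
j*S = -111397*24 = -2673528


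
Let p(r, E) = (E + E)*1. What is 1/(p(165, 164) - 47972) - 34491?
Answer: -1643289205/47644 ≈ -34491.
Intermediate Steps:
p(r, E) = 2*E (p(r, E) = (2*E)*1 = 2*E)
1/(p(165, 164) - 47972) - 34491 = 1/(2*164 - 47972) - 34491 = 1/(328 - 47972) - 34491 = 1/(-47644) - 34491 = -1/47644 - 34491 = -1643289205/47644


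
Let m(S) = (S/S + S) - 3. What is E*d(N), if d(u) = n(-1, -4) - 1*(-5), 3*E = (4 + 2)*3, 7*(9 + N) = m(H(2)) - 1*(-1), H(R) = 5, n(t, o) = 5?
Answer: 60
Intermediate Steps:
m(S) = -2 + S (m(S) = (1 + S) - 3 = -2 + S)
N = -59/7 (N = -9 + ((-2 + 5) - 1*(-1))/7 = -9 + (3 + 1)/7 = -9 + (⅐)*4 = -9 + 4/7 = -59/7 ≈ -8.4286)
E = 6 (E = ((4 + 2)*3)/3 = (6*3)/3 = (⅓)*18 = 6)
d(u) = 10 (d(u) = 5 - 1*(-5) = 5 + 5 = 10)
E*d(N) = 6*10 = 60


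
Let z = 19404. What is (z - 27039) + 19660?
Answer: 12025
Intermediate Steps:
(z - 27039) + 19660 = (19404 - 27039) + 19660 = -7635 + 19660 = 12025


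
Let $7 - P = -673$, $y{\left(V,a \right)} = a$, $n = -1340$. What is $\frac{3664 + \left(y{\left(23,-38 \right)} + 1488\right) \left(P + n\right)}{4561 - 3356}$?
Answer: $- \frac{953336}{1205} \approx -791.15$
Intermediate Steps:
$P = 680$ ($P = 7 - -673 = 7 + 673 = 680$)
$\frac{3664 + \left(y{\left(23,-38 \right)} + 1488\right) \left(P + n\right)}{4561 - 3356} = \frac{3664 + \left(-38 + 1488\right) \left(680 - 1340\right)}{4561 - 3356} = \frac{3664 + 1450 \left(-660\right)}{1205} = \left(3664 - 957000\right) \frac{1}{1205} = \left(-953336\right) \frac{1}{1205} = - \frac{953336}{1205}$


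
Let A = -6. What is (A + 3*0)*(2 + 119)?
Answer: -726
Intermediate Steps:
(A + 3*0)*(2 + 119) = (-6 + 3*0)*(2 + 119) = (-6 + 0)*121 = -6*121 = -726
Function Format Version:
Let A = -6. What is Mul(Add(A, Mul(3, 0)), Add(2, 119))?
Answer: -726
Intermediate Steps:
Mul(Add(A, Mul(3, 0)), Add(2, 119)) = Mul(Add(-6, Mul(3, 0)), Add(2, 119)) = Mul(Add(-6, 0), 121) = Mul(-6, 121) = -726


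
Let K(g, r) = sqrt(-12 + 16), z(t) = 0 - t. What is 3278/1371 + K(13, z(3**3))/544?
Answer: 892987/372912 ≈ 2.3946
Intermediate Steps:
z(t) = -t
K(g, r) = 2 (K(g, r) = sqrt(4) = 2)
3278/1371 + K(13, z(3**3))/544 = 3278/1371 + 2/544 = 3278*(1/1371) + 2*(1/544) = 3278/1371 + 1/272 = 892987/372912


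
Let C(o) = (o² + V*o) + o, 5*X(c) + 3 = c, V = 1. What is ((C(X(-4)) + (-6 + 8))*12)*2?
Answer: 696/25 ≈ 27.840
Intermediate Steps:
X(c) = -⅗ + c/5
C(o) = o² + 2*o (C(o) = (o² + 1*o) + o = (o² + o) + o = (o + o²) + o = o² + 2*o)
((C(X(-4)) + (-6 + 8))*12)*2 = (((-⅗ + (⅕)*(-4))*(2 + (-⅗ + (⅕)*(-4))) + (-6 + 8))*12)*2 = (((-⅗ - ⅘)*(2 + (-⅗ - ⅘)) + 2)*12)*2 = ((-7*(2 - 7/5)/5 + 2)*12)*2 = ((-7/5*⅗ + 2)*12)*2 = ((-21/25 + 2)*12)*2 = ((29/25)*12)*2 = (348/25)*2 = 696/25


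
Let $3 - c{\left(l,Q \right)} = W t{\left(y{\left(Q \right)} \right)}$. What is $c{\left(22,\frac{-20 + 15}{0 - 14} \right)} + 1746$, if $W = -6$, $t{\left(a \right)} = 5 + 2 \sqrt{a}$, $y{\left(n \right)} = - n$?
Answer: $1779 + \frac{6 i \sqrt{70}}{7} \approx 1779.0 + 7.1714 i$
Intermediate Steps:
$c{\left(l,Q \right)} = 33 + 12 \sqrt{- Q}$ ($c{\left(l,Q \right)} = 3 - - 6 \left(5 + 2 \sqrt{- Q}\right) = 3 - \left(-30 - 12 \sqrt{- Q}\right) = 3 + \left(30 + 12 \sqrt{- Q}\right) = 33 + 12 \sqrt{- Q}$)
$c{\left(22,\frac{-20 + 15}{0 - 14} \right)} + 1746 = \left(33 + 12 \sqrt{- \frac{-20 + 15}{0 - 14}}\right) + 1746 = \left(33 + 12 \sqrt{- \frac{-5}{-14}}\right) + 1746 = \left(33 + 12 \sqrt{- \frac{\left(-5\right) \left(-1\right)}{14}}\right) + 1746 = \left(33 + 12 \sqrt{\left(-1\right) \frac{5}{14}}\right) + 1746 = \left(33 + 12 \sqrt{- \frac{5}{14}}\right) + 1746 = \left(33 + 12 \frac{i \sqrt{70}}{14}\right) + 1746 = \left(33 + \frac{6 i \sqrt{70}}{7}\right) + 1746 = 1779 + \frac{6 i \sqrt{70}}{7}$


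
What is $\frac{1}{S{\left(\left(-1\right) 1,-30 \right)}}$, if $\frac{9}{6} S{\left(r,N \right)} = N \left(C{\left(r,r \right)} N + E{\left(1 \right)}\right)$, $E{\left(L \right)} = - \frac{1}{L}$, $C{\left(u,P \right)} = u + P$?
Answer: $- \frac{1}{1180} \approx -0.00084746$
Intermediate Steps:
$C{\left(u,P \right)} = P + u$
$S{\left(r,N \right)} = \frac{2 N \left(-1 + 2 N r\right)}{3}$ ($S{\left(r,N \right)} = \frac{2 N \left(\left(r + r\right) N - 1^{-1}\right)}{3} = \frac{2 N \left(2 r N - 1\right)}{3} = \frac{2 N \left(2 N r - 1\right)}{3} = \frac{2 N \left(-1 + 2 N r\right)}{3}$)
$\frac{1}{S{\left(\left(-1\right) 1,-30 \right)}} = \frac{1}{\frac{2}{3} \left(-30\right) \left(-1 + 2 \left(-30\right) \left(\left(-1\right) 1\right)\right)} = \frac{1}{\frac{2}{3} \left(-30\right) \left(-1 + 2 \left(-30\right) \left(-1\right)\right)} = \frac{1}{\frac{2}{3} \left(-30\right) \left(-1 + 60\right)} = \frac{1}{\frac{2}{3} \left(-30\right) 59} = \frac{1}{-1180} = - \frac{1}{1180}$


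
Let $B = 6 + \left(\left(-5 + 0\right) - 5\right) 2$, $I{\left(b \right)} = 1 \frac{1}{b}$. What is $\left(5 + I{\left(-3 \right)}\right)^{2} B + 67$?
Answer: $- \frac{2141}{9} \approx -237.89$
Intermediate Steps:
$I{\left(b \right)} = \frac{1}{b}$
$B = -14$ ($B = 6 + \left(-5 - 5\right) 2 = 6 - 20 = -14$)
$\left(5 + I{\left(-3 \right)}\right)^{2} B + 67 = \left(5 + \frac{1}{-3}\right)^{2} \left(-14\right) + 67 = \left(5 - \frac{1}{3}\right)^{2} \left(-14\right) + 67 = \left(\frac{14}{3}\right)^{2} \left(-14\right) + 67 = \frac{196}{9} \left(-14\right) + 67 = - \frac{2744}{9} + 67 = - \frac{2141}{9}$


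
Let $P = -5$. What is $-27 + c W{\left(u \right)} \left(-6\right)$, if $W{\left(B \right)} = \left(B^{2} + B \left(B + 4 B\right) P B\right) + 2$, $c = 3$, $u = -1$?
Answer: $-531$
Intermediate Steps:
$W{\left(B \right)} = 2 + B^{2} - 25 B^{3}$ ($W{\left(B \right)} = \left(B^{2} + B \left(B + 4 B\right) \left(-5\right) B\right) + 2 = \left(B^{2} + B 5 B \left(-5\right) B\right) + 2 = \left(B^{2} + 5 B^{2} \left(-5\right) B\right) + 2 = \left(B^{2} + - 25 B^{2} B\right) + 2 = \left(B^{2} - 25 B^{3}\right) + 2 = 2 + B^{2} - 25 B^{3}$)
$-27 + c W{\left(u \right)} \left(-6\right) = -27 + 3 \left(2 + \left(-1\right)^{2} - 25 \left(-1\right)^{3}\right) \left(-6\right) = -27 + 3 \left(2 + 1 - -25\right) \left(-6\right) = -27 + 3 \left(2 + 1 + 25\right) \left(-6\right) = -27 + 3 \cdot 28 \left(-6\right) = -27 + 84 \left(-6\right) = -27 - 504 = -531$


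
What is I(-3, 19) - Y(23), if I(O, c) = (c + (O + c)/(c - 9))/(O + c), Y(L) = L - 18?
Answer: -297/80 ≈ -3.7125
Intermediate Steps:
Y(L) = -18 + L
I(O, c) = (c + (O + c)/(-9 + c))/(O + c)
I(-3, 19) - Y(23) = (-3 + 19² - 8*19)/(19² - 9*(-3) - 9*19 - 3*19) - (-18 + 23) = (-3 + 361 - 152)/(361 + 27 - 171 - 57) - 1*5 = 206/160 - 5 = (1/160)*206 - 5 = 103/80 - 5 = -297/80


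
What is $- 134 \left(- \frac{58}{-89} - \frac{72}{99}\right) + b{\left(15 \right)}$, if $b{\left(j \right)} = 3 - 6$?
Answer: $\frac{6979}{979} \approx 7.1287$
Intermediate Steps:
$b{\left(j \right)} = -3$
$- 134 \left(- \frac{58}{-89} - \frac{72}{99}\right) + b{\left(15 \right)} = - 134 \left(- \frac{58}{-89} - \frac{72}{99}\right) - 3 = - 134 \left(\left(-58\right) \left(- \frac{1}{89}\right) - \frac{8}{11}\right) - 3 = - 134 \left(\frac{58}{89} - \frac{8}{11}\right) - 3 = \left(-134\right) \left(- \frac{74}{979}\right) - 3 = \frac{9916}{979} - 3 = \frac{6979}{979}$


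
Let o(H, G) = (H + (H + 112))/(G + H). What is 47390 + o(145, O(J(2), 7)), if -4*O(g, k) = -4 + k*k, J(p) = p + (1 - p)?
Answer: 25355258/535 ≈ 47393.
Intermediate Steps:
J(p) = 1
O(g, k) = 1 - k²/4 (O(g, k) = -(-4 + k*k)/4 = -(-4 + k²)/4 = 1 - k²/4)
o(H, G) = (112 + 2*H)/(G + H) (o(H, G) = (H + (112 + H))/(G + H) = (112 + 2*H)/(G + H))
47390 + o(145, O(J(2), 7)) = 47390 + 2*(56 + 145)/((1 - ¼*7²) + 145) = 47390 + 2*201/((1 - ¼*49) + 145) = 47390 + 2*201/((1 - 49/4) + 145) = 47390 + 2*201/(-45/4 + 145) = 47390 + 2*201/(535/4) = 47390 + 2*(4/535)*201 = 47390 + 1608/535 = 25355258/535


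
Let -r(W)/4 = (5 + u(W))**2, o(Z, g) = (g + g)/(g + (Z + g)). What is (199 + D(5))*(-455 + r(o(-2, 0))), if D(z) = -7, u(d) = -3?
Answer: -90432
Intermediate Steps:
o(Z, g) = 2*g/(Z + 2*g) (o(Z, g) = (2*g)/(Z + 2*g) = 2*g/(Z + 2*g))
r(W) = -16 (r(W) = -4*(5 - 3)**2 = -4*2**2 = -4*4 = -16)
(199 + D(5))*(-455 + r(o(-2, 0))) = (199 - 7)*(-455 - 16) = 192*(-471) = -90432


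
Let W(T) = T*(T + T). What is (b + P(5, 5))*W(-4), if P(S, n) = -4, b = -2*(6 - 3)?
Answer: -320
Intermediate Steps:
b = -6 (b = -2*3 = -6)
W(T) = 2*T² (W(T) = T*(2*T) = 2*T²)
(b + P(5, 5))*W(-4) = (-6 - 4)*(2*(-4)²) = -20*16 = -10*32 = -320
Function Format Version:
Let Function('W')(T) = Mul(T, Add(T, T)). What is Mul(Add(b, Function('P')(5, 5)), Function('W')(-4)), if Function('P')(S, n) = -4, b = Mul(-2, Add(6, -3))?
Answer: -320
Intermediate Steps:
b = -6 (b = Mul(-2, 3) = -6)
Function('W')(T) = Mul(2, Pow(T, 2)) (Function('W')(T) = Mul(T, Mul(2, T)) = Mul(2, Pow(T, 2)))
Mul(Add(b, Function('P')(5, 5)), Function('W')(-4)) = Mul(Add(-6, -4), Mul(2, Pow(-4, 2))) = Mul(-10, Mul(2, 16)) = Mul(-10, 32) = -320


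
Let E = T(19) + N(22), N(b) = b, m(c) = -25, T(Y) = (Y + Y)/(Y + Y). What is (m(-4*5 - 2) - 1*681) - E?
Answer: -729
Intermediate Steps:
T(Y) = 1 (T(Y) = (2*Y)/((2*Y)) = (2*Y)*(1/(2*Y)) = 1)
E = 23 (E = 1 + 22 = 23)
(m(-4*5 - 2) - 1*681) - E = (-25 - 1*681) - 1*23 = (-25 - 681) - 23 = -706 - 23 = -729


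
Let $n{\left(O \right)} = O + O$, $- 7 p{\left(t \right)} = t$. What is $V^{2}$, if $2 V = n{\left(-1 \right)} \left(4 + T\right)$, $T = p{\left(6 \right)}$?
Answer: $\frac{484}{49} \approx 9.8775$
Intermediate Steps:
$p{\left(t \right)} = - \frac{t}{7}$
$n{\left(O \right)} = 2 O$
$T = - \frac{6}{7}$ ($T = \left(- \frac{1}{7}\right) 6 = - \frac{6}{7} \approx -0.85714$)
$V = - \frac{22}{7}$ ($V = \frac{2 \left(-1\right) \left(4 - \frac{6}{7}\right)}{2} = \frac{\left(-2\right) \frac{22}{7}}{2} = \frac{1}{2} \left(- \frac{44}{7}\right) = - \frac{22}{7} \approx -3.1429$)
$V^{2} = \left(- \frac{22}{7}\right)^{2} = \frac{484}{49}$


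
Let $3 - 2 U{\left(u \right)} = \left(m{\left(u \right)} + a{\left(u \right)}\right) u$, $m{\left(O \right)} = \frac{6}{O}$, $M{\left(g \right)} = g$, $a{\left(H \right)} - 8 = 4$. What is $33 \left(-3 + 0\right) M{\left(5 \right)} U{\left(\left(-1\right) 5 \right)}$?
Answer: $- \frac{28215}{2} \approx -14108.0$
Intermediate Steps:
$a{\left(H \right)} = 12$ ($a{\left(H \right)} = 8 + 4 = 12$)
$U{\left(u \right)} = \frac{3}{2} - \frac{u \left(12 + \frac{6}{u}\right)}{2}$ ($U{\left(u \right)} = \frac{3}{2} - \frac{\left(\frac{6}{u} + 12\right) u}{2} = \frac{3}{2} - \frac{\left(12 + \frac{6}{u}\right) u}{2} = \frac{3}{2} - \frac{u \left(12 + \frac{6}{u}\right)}{2}$)
$33 \left(-3 + 0\right) M{\left(5 \right)} U{\left(\left(-1\right) 5 \right)} = 33 \left(-3 + 0\right) 5 \left(- \frac{3}{2} - 6 \left(\left(-1\right) 5\right)\right) = 33 \left(\left(-3\right) 5\right) \left(- \frac{3}{2} - -30\right) = 33 \left(-15\right) \left(- \frac{3}{2} + 30\right) = \left(-495\right) \frac{57}{2} = - \frac{28215}{2}$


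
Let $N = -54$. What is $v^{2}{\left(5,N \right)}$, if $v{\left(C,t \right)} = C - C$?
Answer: $0$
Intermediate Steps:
$v{\left(C,t \right)} = 0$
$v^{2}{\left(5,N \right)} = 0^{2} = 0$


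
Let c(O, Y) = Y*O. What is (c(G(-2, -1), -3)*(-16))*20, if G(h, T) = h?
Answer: -1920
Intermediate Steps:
c(O, Y) = O*Y
(c(G(-2, -1), -3)*(-16))*20 = (-2*(-3)*(-16))*20 = (6*(-16))*20 = -96*20 = -1920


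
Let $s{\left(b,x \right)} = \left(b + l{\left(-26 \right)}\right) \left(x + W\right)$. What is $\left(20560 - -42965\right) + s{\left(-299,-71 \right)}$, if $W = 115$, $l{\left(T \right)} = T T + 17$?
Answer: $80861$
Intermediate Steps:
$l{\left(T \right)} = 17 + T^{2}$ ($l{\left(T \right)} = T^{2} + 17 = 17 + T^{2}$)
$s{\left(b,x \right)} = \left(115 + x\right) \left(693 + b\right)$ ($s{\left(b,x \right)} = \left(b + \left(17 + \left(-26\right)^{2}\right)\right) \left(x + 115\right) = \left(b + \left(17 + 676\right)\right) \left(115 + x\right) = \left(b + 693\right) \left(115 + x\right) = \left(693 + b\right) \left(115 + x\right) = \left(115 + x\right) \left(693 + b\right)$)
$\left(20560 - -42965\right) + s{\left(-299,-71 \right)} = \left(20560 - -42965\right) + \left(79695 + 115 \left(-299\right) + 693 \left(-71\right) - -21229\right) = \left(20560 + 42965\right) + \left(79695 - 34385 - 49203 + 21229\right) = 63525 + 17336 = 80861$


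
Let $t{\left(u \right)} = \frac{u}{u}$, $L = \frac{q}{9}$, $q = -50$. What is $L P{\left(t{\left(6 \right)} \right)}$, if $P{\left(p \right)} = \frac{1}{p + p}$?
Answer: $- \frac{25}{9} \approx -2.7778$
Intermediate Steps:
$L = - \frac{50}{9} \approx -5.5556$
$t{\left(u \right)} = 1$
$P{\left(p \right)} = \frac{1}{2 p}$
$L P{\left(t{\left(6 \right)} \right)} = - \frac{50 \frac{1}{2 \cdot 1}}{9} = - \frac{50 \cdot \frac{1}{2} \cdot 1}{9} = \left(- \frac{50}{9}\right) \frac{1}{2} = - \frac{25}{9}$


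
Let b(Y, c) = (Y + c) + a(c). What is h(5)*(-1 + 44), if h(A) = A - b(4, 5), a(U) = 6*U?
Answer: -1462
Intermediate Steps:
b(Y, c) = Y + 7*c (b(Y, c) = (Y + c) + 6*c = Y + 7*c)
h(A) = -39 + A (h(A) = A - (4 + 7*5) = A - (4 + 35) = A - 1*39 = A - 39 = -39 + A)
h(5)*(-1 + 44) = (-39 + 5)*(-1 + 44) = -34*43 = -1462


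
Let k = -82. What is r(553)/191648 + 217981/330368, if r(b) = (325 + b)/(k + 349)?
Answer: 3916566475/5935721856 ≈ 0.65983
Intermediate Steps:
r(b) = 325/267 + b/267 (r(b) = (325 + b)/(-82 + 349) = (325 + b)/267 = (325 + b)*(1/267) = 325/267 + b/267)
r(553)/191648 + 217981/330368 = (325/267 + (1/267)*553)/191648 + 217981/330368 = (325/267 + 553/267)*(1/191648) + 217981*(1/330368) = (878/267)*(1/191648) + 217981/330368 = 439/25585008 + 217981/330368 = 3916566475/5935721856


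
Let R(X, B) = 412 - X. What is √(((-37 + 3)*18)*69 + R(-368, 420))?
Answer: 2*I*√10362 ≈ 203.59*I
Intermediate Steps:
√(((-37 + 3)*18)*69 + R(-368, 420)) = √(((-37 + 3)*18)*69 + (412 - 1*(-368))) = √(-34*18*69 + (412 + 368)) = √(-612*69 + 780) = √(-42228 + 780) = √(-41448) = 2*I*√10362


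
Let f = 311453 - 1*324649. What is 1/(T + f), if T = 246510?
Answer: 1/233314 ≈ 4.2861e-6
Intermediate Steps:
f = -13196 (f = 311453 - 324649 = -13196)
1/(T + f) = 1/(246510 - 13196) = 1/233314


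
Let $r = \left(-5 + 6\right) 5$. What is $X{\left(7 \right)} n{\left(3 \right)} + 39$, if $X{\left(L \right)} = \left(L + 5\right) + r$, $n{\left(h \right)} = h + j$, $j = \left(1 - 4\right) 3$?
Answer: $-63$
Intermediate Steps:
$j = -9$ ($j = \left(-3\right) 3 = -9$)
$r = 5$ ($r = 1 \cdot 5 = 5$)
$n{\left(h \right)} = -9 + h$ ($n{\left(h \right)} = h - 9 = -9 + h$)
$X{\left(L \right)} = 10 + L$ ($X{\left(L \right)} = \left(L + 5\right) + 5 = \left(5 + L\right) + 5 = 10 + L$)
$X{\left(7 \right)} n{\left(3 \right)} + 39 = \left(10 + 7\right) \left(-9 + 3\right) + 39 = 17 \left(-6\right) + 39 = -102 + 39 = -63$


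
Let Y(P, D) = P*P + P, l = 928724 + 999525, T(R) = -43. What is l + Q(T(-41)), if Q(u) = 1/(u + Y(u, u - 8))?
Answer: 3399502988/1763 ≈ 1.9282e+6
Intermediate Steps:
l = 1928249
Y(P, D) = P + P**2 (Y(P, D) = P**2 + P = P + P**2)
Q(u) = 1/(u + u*(1 + u))
l + Q(T(-41)) = 1928249 + 1/((-43)*(2 - 43)) = 1928249 - 1/43/(-41) = 1928249 - 1/43*(-1/41) = 1928249 + 1/1763 = 3399502988/1763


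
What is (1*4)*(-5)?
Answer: -20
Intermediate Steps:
(1*4)*(-5) = 4*(-5) = -20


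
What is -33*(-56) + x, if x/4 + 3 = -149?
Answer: 1240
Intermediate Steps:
x = -608 (x = -12 + 4*(-149) = -12 - 596 = -608)
-33*(-56) + x = -33*(-56) - 608 = 1848 - 608 = 1240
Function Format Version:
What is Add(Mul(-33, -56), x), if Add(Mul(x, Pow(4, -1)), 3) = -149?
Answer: 1240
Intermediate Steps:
x = -608 (x = Add(-12, Mul(4, -149)) = Add(-12, -596) = -608)
Add(Mul(-33, -56), x) = Add(Mul(-33, -56), -608) = Add(1848, -608) = 1240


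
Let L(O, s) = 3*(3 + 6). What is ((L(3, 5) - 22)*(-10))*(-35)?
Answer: 1750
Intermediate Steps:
L(O, s) = 27 (L(O, s) = 3*9 = 27)
((L(3, 5) - 22)*(-10))*(-35) = ((27 - 22)*(-10))*(-35) = (5*(-10))*(-35) = -50*(-35) = 1750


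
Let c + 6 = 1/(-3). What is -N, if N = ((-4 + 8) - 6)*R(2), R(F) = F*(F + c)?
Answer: -52/3 ≈ -17.333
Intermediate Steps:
c = -19/3 (c = -6 + 1/(-3) = -6 - ⅓ = -19/3 ≈ -6.3333)
R(F) = F*(-19/3 + F) (R(F) = F*(F - 19/3) = F*(-19/3 + F))
N = 52/3 (N = ((-4 + 8) - 6)*((⅓)*2*(-19 + 3*2)) = (4 - 6)*((⅓)*2*(-19 + 6)) = -2*2*(-13)/3 = -2*(-26/3) = 52/3 ≈ 17.333)
-N = -1*52/3 = -52/3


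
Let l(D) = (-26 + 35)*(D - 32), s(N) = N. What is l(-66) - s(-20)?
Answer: -862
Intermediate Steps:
l(D) = -288 + 9*D (l(D) = 9*(-32 + D) = -288 + 9*D)
l(-66) - s(-20) = (-288 + 9*(-66)) - 1*(-20) = (-288 - 594) + 20 = -882 + 20 = -862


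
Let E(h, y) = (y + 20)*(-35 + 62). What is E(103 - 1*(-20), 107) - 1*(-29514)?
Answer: 32943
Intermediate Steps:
E(h, y) = 540 + 27*y (E(h, y) = (20 + y)*27 = 540 + 27*y)
E(103 - 1*(-20), 107) - 1*(-29514) = (540 + 27*107) - 1*(-29514) = (540 + 2889) + 29514 = 3429 + 29514 = 32943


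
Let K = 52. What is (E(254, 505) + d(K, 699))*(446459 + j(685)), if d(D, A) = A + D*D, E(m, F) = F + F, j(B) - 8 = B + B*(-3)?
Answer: 1964213061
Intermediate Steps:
j(B) = 8 - 2*B (j(B) = 8 + (B + B*(-3)) = 8 + (B - 3*B) = 8 - 2*B)
E(m, F) = 2*F
d(D, A) = A + D²
(E(254, 505) + d(K, 699))*(446459 + j(685)) = (2*505 + (699 + 52²))*(446459 + (8 - 2*685)) = (1010 + (699 + 2704))*(446459 + (8 - 1370)) = (1010 + 3403)*(446459 - 1362) = 4413*445097 = 1964213061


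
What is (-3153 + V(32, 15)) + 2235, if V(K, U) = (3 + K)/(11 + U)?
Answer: -23833/26 ≈ -916.65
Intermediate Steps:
V(K, U) = (3 + K)/(11 + U)
(-3153 + V(32, 15)) + 2235 = (-3153 + (3 + 32)/(11 + 15)) + 2235 = (-3153 + 35/26) + 2235 = -81943/26 + 2235 = -23833/26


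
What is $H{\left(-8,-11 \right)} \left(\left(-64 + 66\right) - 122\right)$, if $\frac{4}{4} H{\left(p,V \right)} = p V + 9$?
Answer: $-11640$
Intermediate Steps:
$H{\left(p,V \right)} = 9 + V p$ ($H{\left(p,V \right)} = p V + 9 = V p + 9 = 9 + V p$)
$H{\left(-8,-11 \right)} \left(\left(-64 + 66\right) - 122\right) = \left(9 - -88\right) \left(\left(-64 + 66\right) - 122\right) = \left(9 + 88\right) \left(2 - 122\right) = 97 \left(-120\right) = -11640$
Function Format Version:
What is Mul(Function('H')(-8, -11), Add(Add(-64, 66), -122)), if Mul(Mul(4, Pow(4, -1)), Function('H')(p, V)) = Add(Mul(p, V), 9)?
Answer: -11640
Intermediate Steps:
Function('H')(p, V) = Add(9, Mul(V, p)) (Function('H')(p, V) = Add(Mul(p, V), 9) = Add(Mul(V, p), 9) = Add(9, Mul(V, p)))
Mul(Function('H')(-8, -11), Add(Add(-64, 66), -122)) = Mul(Add(9, Mul(-11, -8)), Add(Add(-64, 66), -122)) = Mul(Add(9, 88), Add(2, -122)) = Mul(97, -120) = -11640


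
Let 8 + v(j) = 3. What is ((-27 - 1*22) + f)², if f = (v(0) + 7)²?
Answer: 2025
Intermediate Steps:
v(j) = -5 (v(j) = -8 + 3 = -5)
f = 4 (f = (-5 + 7)² = 2² = 4)
((-27 - 1*22) + f)² = ((-27 - 1*22) + 4)² = ((-27 - 22) + 4)² = (-49 + 4)² = (-45)² = 2025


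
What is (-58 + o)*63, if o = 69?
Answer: 693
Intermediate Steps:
(-58 + o)*63 = (-58 + 69)*63 = 11*63 = 693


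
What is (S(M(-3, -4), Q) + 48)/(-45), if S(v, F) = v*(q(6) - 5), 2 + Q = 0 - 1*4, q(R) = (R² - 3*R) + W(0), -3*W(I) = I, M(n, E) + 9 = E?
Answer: 121/45 ≈ 2.6889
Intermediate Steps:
M(n, E) = -9 + E
W(I) = -I/3
q(R) = R² - 3*R (q(R) = (R² - 3*R) - ⅓*0 = (R² - 3*R) + 0 = R² - 3*R)
Q = -6 (Q = -2 + (0 - 1*4) = -2 + (0 - 4) = -2 - 4 = -6)
S(v, F) = 13*v (S(v, F) = v*(6*(-3 + 6) - 5) = v*(6*3 - 5) = v*(18 - 5) = v*13 = 13*v)
(S(M(-3, -4), Q) + 48)/(-45) = (13*(-9 - 4) + 48)/(-45) = -(13*(-13) + 48)/45 = -(-169 + 48)/45 = -1/45*(-121) = 121/45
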